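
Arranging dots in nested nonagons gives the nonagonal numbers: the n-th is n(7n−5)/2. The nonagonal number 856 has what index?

Set n(7n−5)/2 = 856, giving 7n² − 5n − 1712 = 0.
The discriminant is 25 + 56·856 = 47961, and √47961 = 219.
So n = (5 + 219) / 14 = 224/14 = 16.

16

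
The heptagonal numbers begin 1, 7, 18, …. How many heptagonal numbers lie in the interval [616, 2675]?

The n-th heptagonal number is n(5n−3)/2.
Smallest index with value ≥ 616: n = 16 (giving 616).
Largest index with value ≤ 2675: n = 33 (giving 2673).
Indices 16 through 33: 18 terms.

18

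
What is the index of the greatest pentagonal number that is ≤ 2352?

Solve n(3n−1)/2 ≤ 2352 for integer n.
n = 39 gives 2262 ≤ 2352, while n = 40 gives 2380 > 2352; so the answer is index 39.

39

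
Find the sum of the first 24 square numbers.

Σ_{i=1}^{24} i² = 24·25·49/6 = 4900.

4900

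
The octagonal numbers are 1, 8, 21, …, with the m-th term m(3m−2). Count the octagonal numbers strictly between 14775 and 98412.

The n-th octagonal number is n(3n−2).
Smallest index with value > 14775: n = 71 (giving 14981).
Largest index with value < 98412: n = 181 (giving 97921).
Indices 71 through 181: 111 terms.

111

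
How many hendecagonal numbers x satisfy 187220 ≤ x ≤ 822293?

The n-th hendecagonal number is n(9n−7)/2.
Smallest index with value ≥ 187220: n = 205 (giving 188395).
Largest index with value ≤ 822293: n = 427 (giving 818986).
Indices 205 through 427: 223 terms.

223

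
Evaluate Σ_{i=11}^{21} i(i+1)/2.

Σ i(i+1)/2 = (Σi² + Σi) / 2 over i = 11..21.
Σi = 231 − 55 = 176 and Σi² = 3311 − 385 = 2926.
(1·2926 + 1·176) / 2 = 3102/2 = 1551.

1551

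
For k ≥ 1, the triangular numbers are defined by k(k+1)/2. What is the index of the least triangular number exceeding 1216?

Solve n(n+1)/2 > 1216 for integer n.
The largest n with value ≤ 1216 is 48 (since 1176 ≤ 1216 < 1225), so the first above is n = 49, value 1225.

49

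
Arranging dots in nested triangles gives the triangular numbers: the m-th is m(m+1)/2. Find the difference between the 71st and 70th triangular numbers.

71

Consecutive triangular numbers differ by n: T_{71} − T_{70} = 71.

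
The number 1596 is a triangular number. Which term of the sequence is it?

Set n(n+1)/2 = 1596, giving n² + n − 3192 = 0.
The discriminant is 1 + 8·1596 = 12769, and √12769 = 113.
So n = (-1 + 113) / 2 = 112/2 = 56.

56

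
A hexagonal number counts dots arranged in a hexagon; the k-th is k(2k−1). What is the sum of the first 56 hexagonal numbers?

Σ i(2i−1) = 2Σi² − Σi over i = 1..56.
Σi = 1596 and Σi² = 60116.
2·60116 − 1·1596 = 118636.

118636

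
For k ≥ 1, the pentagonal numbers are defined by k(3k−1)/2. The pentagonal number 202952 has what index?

368

Set n(3n−1)/2 = 202952, giving 3n² − n − 405904 = 0.
The discriminant is 1 + 24·202952 = 4870849, and √4870849 = 2207.
So n = (1 + 2207) / 6 = 2208/6 = 368.
Check: 368·(3·368 − 1)/2 = 202952. ✓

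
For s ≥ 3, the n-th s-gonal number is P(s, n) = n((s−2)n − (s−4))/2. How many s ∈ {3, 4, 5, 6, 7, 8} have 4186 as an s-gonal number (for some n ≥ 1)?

2

s = 3: P(3, 91) = 4186. ✓
s = 4: P(4, 64) = 4096 and P(4, 65) = 4225; 4186 is not s-gonal.
s = 5: P(5, 52) = 4030 and P(5, 53) = 4187; 4186 is not s-gonal.
s = 6: P(6, 46) = 4186. ✓
s = 7: P(7, 41) = 4141 and P(7, 42) = 4347; 4186 is not s-gonal.
s = 8: P(8, 37) = 4033 and P(8, 38) = 4256; 4186 is not s-gonal.
Hits: s ∈ {3, 6} → 2.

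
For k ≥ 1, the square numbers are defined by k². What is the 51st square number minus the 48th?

297

51² = 2601 and 48² = 2304.
Difference: 2601 − 2304 = 297.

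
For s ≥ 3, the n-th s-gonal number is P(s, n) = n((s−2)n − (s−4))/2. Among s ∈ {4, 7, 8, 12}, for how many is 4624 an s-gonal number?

s = 4: P(4, 68) = 4624. ✓
s = 7: P(7, 43) = 4558 and P(7, 44) = 4774; 4624 is not s-gonal.
s = 8: P(8, 39) = 4485 and P(8, 40) = 4720; 4624 is not s-gonal.
s = 12: P(12, 30) = 4380 and P(12, 31) = 4681; 4624 is not s-gonal.
Hits: s ∈ {4} → 1.

1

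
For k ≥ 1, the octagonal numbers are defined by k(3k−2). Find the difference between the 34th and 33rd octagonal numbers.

199

Consecutive octagonal numbers differ by 6n − 5: here 6·34 − 5 = 199.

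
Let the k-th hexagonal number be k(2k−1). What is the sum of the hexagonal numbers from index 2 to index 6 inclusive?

Σ i(2i−1) = 2Σi² − Σi over i = 2..6.
Σi = 21 − 1 = 20 and Σi² = 91 − 1 = 90.
2·90 − 1·20 = 160.

160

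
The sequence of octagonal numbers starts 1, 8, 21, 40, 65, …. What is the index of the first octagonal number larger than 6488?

47

Solve n(3n−2) > 6488 for integer n.
The largest n with value ≤ 6488 is 46 (since 6256 ≤ 6488 < 6533), so the first above is n = 47, value 6533.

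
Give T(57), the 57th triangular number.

The 57th triangular number is n(n+1)/2 with n = 57.
57·58/2 = 3306/2 = 1653.

1653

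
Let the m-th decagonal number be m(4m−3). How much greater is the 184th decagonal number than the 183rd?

1465

Consecutive decagonal numbers differ by 8n − 7: here 8·184 − 7 = 1465.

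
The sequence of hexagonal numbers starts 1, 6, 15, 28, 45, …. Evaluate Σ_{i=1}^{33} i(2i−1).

24497

Σ i(2i−1) = 2Σi² − Σi over i = 1..33.
Σi = 561 and Σi² = 12529.
2·12529 − 1·561 = 24497.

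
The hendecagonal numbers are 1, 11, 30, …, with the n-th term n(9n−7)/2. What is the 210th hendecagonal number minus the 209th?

1882

Consecutive hendecagonal numbers differ by 9n − 8: here 9·210 − 8 = 1882.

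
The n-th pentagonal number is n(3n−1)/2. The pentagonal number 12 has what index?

3

Set n(3n−1)/2 = 12, giving 3n² − n − 24 = 0.
The discriminant is 1 + 24·12 = 289, and √289 = 17.
So n = (1 + 17) / 6 = 18/6 = 3.
Check: 3·(3·3 − 1)/2 = 12. ✓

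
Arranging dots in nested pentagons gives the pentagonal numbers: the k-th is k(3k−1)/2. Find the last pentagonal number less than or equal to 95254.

Solve n(3n−1)/2 ≤ 95254 for integer n.
n = 252 gives 95130 ≤ 95254, while n = 253 gives 95887 > 95254; so the answer is 95130.

95130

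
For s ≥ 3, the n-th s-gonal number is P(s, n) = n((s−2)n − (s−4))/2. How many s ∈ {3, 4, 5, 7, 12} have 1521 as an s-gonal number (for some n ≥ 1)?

1

s = 3: P(3, 54) = 1485 and P(3, 55) = 1540; 1521 is not s-gonal.
s = 4: P(4, 39) = 1521. ✓
s = 5: P(5, 32) = 1520 and P(5, 33) = 1617; 1521 is not s-gonal.
s = 7: P(7, 24) = 1404 and P(7, 25) = 1525; 1521 is not s-gonal.
s = 12: P(12, 17) = 1377 and P(12, 18) = 1548; 1521 is not s-gonal.
Hits: s ∈ {4} → 1.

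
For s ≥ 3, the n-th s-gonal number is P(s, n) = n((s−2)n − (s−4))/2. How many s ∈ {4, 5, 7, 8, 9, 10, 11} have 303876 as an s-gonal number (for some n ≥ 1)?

1

s = 4: P(4, 551) = 303601 and P(4, 552) = 304704; 303876 is not s-gonal.
s = 5: P(5, 450) = 303525 and P(5, 451) = 304876; 303876 is not s-gonal.
s = 7: P(7, 348) = 302238 and P(7, 349) = 303979; 303876 is not s-gonal.
s = 8: P(8, 318) = 302736 and P(8, 319) = 304645; 303876 is not s-gonal.
s = 9: P(9, 295) = 303850 and P(9, 296) = 305916; 303876 is not s-gonal.
s = 10: P(10, 276) = 303876. ✓
s = 11: P(11, 260) = 303290 and P(11, 261) = 305631; 303876 is not s-gonal.
Hits: s ∈ {10} → 1.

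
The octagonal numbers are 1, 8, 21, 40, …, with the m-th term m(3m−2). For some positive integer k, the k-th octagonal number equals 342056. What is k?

Set n(3n−2) = 342056, giving 3n² − 2n − 342056 = 0.
The discriminant is 4 + 12·342056 = 4104676, and √4104676 = 2026.
So n = (2 + 2026) / 6 = 2028/6 = 338.

338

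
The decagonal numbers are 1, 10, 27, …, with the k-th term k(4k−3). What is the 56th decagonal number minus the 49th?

2919

56·(4·56 − 3) = 12376 and 49·(4·49 − 3) = 9457.
Difference: 12376 − 9457 = 2919.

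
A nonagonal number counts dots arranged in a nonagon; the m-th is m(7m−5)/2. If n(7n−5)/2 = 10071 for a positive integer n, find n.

54

Set n(7n−5)/2 = 10071, giving 7n² − 5n − 20142 = 0.
The discriminant is 25 + 56·10071 = 564001, and √564001 = 751.
So n = (5 + 751) / 14 = 756/14 = 54.
Check: 54·(7·54 − 5)/2 = 10071. ✓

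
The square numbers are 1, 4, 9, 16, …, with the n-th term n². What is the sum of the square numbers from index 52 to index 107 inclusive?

368564

Σ_{i=52}^{107} i² = 414090 − 45526 = 368564.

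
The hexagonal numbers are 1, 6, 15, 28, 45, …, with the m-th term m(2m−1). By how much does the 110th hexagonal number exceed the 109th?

Consecutive hexagonal numbers differ by 4n − 3: here 4·110 − 3 = 437.

437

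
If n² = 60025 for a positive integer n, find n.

245

We need n² = 60025, so n = √60025 = 245.
Check: 245² = 60025. ✓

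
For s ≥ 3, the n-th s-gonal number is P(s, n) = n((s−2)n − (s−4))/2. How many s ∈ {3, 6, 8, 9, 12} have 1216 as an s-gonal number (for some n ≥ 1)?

2

s = 3: P(3, 48) = 1176 and P(3, 49) = 1225; 1216 is not s-gonal.
s = 6: P(6, 24) = 1128 and P(6, 25) = 1225; 1216 is not s-gonal.
s = 8: P(8, 20) = 1160 and P(8, 21) = 1281; 1216 is not s-gonal.
s = 9: P(9, 19) = 1216. ✓
s = 12: P(12, 16) = 1216. ✓
Hits: s ∈ {9, 12} → 2.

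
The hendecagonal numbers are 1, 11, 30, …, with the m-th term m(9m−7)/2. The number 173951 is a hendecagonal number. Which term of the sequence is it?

Set n(9n−7)/2 = 173951, giving 9n² − 7n − 347902 = 0.
The discriminant is 49 + 72·173951 = 12524521, and √12524521 = 3539.
So n = (7 + 3539) / 18 = 3546/18 = 197.

197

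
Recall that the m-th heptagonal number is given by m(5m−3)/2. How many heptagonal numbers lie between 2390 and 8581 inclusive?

27

The n-th heptagonal number is n(5n−3)/2.
Smallest index with value ≥ 2390: n = 32 (giving 2512).
Largest index with value ≤ 8581: n = 58 (giving 8323).
Indices 32 through 58: 27 terms.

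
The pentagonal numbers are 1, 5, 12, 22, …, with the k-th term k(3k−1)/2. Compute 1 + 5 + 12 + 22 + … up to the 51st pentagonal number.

67626

Σ i(3i−1)/2 = (3Σi² − Σi) / 2 over i = 1..51.
Σi = 1326 and Σi² = 45526.
(3·45526 − 1·1326) / 2 = 135252/2 = 67626.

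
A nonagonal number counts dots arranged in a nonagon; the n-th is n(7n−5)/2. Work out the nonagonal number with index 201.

140901

The 201st nonagonal number is n(7n−5)/2 with n = 201.
201·(7·201 − 5)/2 = 201·1402/2 = 201·701 = 140901.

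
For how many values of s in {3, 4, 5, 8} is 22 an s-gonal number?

s = 3: P(3, 6) = 21 and P(3, 7) = 28; 22 is not s-gonal.
s = 4: P(4, 4) = 16 and P(4, 5) = 25; 22 is not s-gonal.
s = 5: P(5, 4) = 22. ✓
s = 8: P(8, 3) = 21 and P(8, 4) = 40; 22 is not s-gonal.
Hits: s ∈ {5} → 1.

1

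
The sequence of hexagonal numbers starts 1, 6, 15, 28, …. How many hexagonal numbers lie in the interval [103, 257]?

4

The n-th hexagonal number is n(2n−1).
Smallest index with value ≥ 103: n = 8 (giving 120).
Largest index with value ≤ 257: n = 11 (giving 231).
Indices 8 through 11: 4 terms.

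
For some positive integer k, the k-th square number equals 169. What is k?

13

We need n² = 169, so n = √169 = 13.
Check: 13² = 169. ✓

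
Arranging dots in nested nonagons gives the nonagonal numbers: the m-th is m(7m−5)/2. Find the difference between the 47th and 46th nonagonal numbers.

Consecutive nonagonal numbers differ by 7n − 6: here 7·47 − 6 = 323.

323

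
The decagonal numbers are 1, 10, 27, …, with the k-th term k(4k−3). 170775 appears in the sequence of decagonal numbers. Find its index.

Set n(4n−3) = 170775, giving 4n² − 3n − 170775 = 0.
So n = (3 + 1653) / 8 = 1656/8 = 207.

207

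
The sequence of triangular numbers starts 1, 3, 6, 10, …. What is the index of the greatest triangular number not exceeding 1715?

Solve n(n+1)/2 ≤ 1715 for integer n.
n = 58 gives 1711 ≤ 1715, while n = 59 gives 1770 > 1715; so the answer is index 58.

58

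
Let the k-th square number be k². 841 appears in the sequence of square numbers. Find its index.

We need n² = 841, so n = √841 = 29.

29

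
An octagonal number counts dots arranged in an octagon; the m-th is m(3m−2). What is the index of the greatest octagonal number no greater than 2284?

27

Solve n(3n−2) ≤ 2284 for integer n.
n = 27 gives 2133 ≤ 2284, while n = 28 gives 2296 > 2284; so the answer is index 27.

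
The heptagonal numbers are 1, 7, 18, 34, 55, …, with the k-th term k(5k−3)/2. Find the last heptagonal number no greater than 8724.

Solve n(5n−3)/2 ≤ 8724 for integer n.
n = 59 gives 8614 ≤ 8724, while n = 60 gives 8910 > 8724; so the answer is 8614.

8614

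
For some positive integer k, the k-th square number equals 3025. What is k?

55

We need n² = 3025, so n = √3025 = 55.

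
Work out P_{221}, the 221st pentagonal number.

73151

The 221st pentagonal number is n(3n−1)/2 with n = 221.
221·(3·221 − 1)/2 = 221·662/2 = 221·331 = 73151.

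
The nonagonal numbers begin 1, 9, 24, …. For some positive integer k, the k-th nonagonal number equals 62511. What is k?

134

Set n(7n−5)/2 = 62511, giving 7n² − 5n − 125022 = 0.
The discriminant is 25 + 56·62511 = 3500641, and √3500641 = 1871.
So n = (5 + 1871) / 14 = 1876/14 = 134.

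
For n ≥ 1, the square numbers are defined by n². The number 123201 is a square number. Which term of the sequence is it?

351

We need n² = 123201, so n = √123201 = 351.
Check: 351² = 123201. ✓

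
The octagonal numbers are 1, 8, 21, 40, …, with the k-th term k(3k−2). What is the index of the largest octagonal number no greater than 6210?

Solve n(3n−2) ≤ 6210 for integer n.
n = 45 gives 5985 ≤ 6210, while n = 46 gives 6256 > 6210; so the answer is index 45.

45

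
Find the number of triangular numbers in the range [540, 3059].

The n-th triangular number is n(n+1)/2.
Smallest index with value ≥ 540: n = 33 (giving 561).
Largest index with value ≤ 3059: n = 77 (giving 3003).
Indices 33 through 77: 45 terms.

45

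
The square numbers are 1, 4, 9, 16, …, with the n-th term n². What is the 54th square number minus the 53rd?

107

n² − (n−1)² = 2n − 1, so 54² − 53² = 2·54 − 1 = 107.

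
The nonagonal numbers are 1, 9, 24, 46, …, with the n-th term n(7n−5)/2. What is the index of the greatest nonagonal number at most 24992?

Solve n(7n−5)/2 ≤ 24992 for integer n.
n = 84 gives 24486 ≤ 24992, while n = 85 gives 25075 > 24992; so the answer is index 84.

84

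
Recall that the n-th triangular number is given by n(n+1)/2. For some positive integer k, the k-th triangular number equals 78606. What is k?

396

Set n(n+1)/2 = 78606, giving n² + n − 157212 = 0.
So n = (-1 + 793) / 2 = 792/2 = 396.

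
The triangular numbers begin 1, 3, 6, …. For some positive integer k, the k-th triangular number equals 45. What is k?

9

Set n(n+1)/2 = 45, giving n² + n − 90 = 0.
The discriminant is 1 + 8·45 = 361, and √361 = 19.
So n = (-1 + 19) / 2 = 18/2 = 9.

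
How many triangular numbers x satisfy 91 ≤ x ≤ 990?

The n-th triangular number is n(n+1)/2.
Smallest index with value ≥ 91: n = 13 (giving 91).
Largest index with value ≤ 990: n = 44 (giving 990).
Indices 13 through 44: 32 terms.

32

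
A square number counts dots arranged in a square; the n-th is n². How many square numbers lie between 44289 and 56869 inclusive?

The n-th square number is n².
Smallest index with value ≥ 44289: n = 211 (giving 44521).
Largest index with value ≤ 56869: n = 238 (giving 56644).
Indices 211 through 238: 28 terms.

28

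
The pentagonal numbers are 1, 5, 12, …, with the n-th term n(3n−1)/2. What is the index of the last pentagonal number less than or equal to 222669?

Solve n(3n−1)/2 ≤ 222669 for integer n.
n = 385 gives 222145 ≤ 222669, while n = 386 gives 223301 > 222669; so the answer is index 385.

385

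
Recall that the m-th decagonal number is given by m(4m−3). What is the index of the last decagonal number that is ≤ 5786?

Solve n(4n−3) ≤ 5786 for integer n.
n = 38 gives 5662 ≤ 5786, while n = 39 gives 5967 > 5786; so the answer is index 38.

38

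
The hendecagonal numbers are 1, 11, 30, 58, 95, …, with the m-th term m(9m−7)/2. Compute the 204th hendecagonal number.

186558

The 204th hendecagonal number is n(9n−7)/2 with n = 204.
204·(9·204 − 7)/2 = 204·1829/2 = 186558.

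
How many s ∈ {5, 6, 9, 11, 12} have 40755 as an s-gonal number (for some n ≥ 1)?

s = 5: P(5, 165) = 40755. ✓
s = 6: P(6, 143) = 40755. ✓
s = 9: P(9, 108) = 40554 and P(9, 109) = 41311; 40755 is not s-gonal.
s = 11: P(11, 95) = 40280 and P(11, 96) = 41136; 40755 is not s-gonal.
s = 12: P(12, 90) = 40140 and P(12, 91) = 41041; 40755 is not s-gonal.
Hits: s ∈ {5, 6} → 2.

2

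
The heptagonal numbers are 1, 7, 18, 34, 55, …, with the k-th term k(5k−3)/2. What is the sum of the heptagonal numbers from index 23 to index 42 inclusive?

Σ i(5i−3)/2 = (5Σi² − 3Σi) / 2 over i = 23..42.
Σi = 903 − 253 = 650 and Σi² = 25585 − 3795 = 21790.
(5·21790 − 3·650) / 2 = 107000/2 = 53500.

53500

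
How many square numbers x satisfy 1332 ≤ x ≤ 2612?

The n-th square number is n².
Smallest index with value ≥ 1332: n = 37 (giving 1369).
Largest index with value ≤ 2612: n = 51 (giving 2601).
Indices 37 through 51: 15 terms.

15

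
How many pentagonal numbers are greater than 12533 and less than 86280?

The n-th pentagonal number is n(3n−1)/2.
Smallest index with value > 12533: n = 92 (giving 12650).
Largest index with value < 86280: n = 239 (giving 85562).
Indices 92 through 239: 148 terms.

148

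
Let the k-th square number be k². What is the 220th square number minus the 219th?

439

n² − (n−1)² = 2n − 1, so 220² − 219² = 2·220 − 1 = 439.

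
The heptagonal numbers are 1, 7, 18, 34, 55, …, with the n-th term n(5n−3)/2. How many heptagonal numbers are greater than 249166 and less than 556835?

156

The n-th heptagonal number is n(5n−3)/2.
Smallest index with value > 249166: n = 317 (giving 250747).
Largest index with value < 556835: n = 472 (giving 556252).
Indices 317 through 472: 156 terms.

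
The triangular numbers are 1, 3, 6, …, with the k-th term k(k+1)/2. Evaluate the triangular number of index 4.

10

4·5/2 = 20/2 = 10.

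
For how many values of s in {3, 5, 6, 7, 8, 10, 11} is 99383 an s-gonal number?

1

s = 3: P(3, 445) = 99235 and P(3, 446) = 99681; 99383 is not s-gonal.
s = 5: P(5, 257) = 98945 and P(5, 258) = 99717; 99383 is not s-gonal.
s = 6: P(6, 223) = 99235 and P(6, 224) = 100128; 99383 is not s-gonal.
s = 7: P(7, 199) = 98704 and P(7, 200) = 99700; 99383 is not s-gonal.
s = 8: P(8, 182) = 99008 and P(8, 183) = 100101; 99383 is not s-gonal.
s = 10: P(10, 158) = 99382 and P(10, 159) = 100647; 99383 is not s-gonal.
s = 11: P(11, 149) = 99383. ✓
Hits: s ∈ {11} → 1.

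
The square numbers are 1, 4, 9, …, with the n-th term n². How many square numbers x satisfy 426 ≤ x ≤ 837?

The n-th square number is n².
Smallest index with value ≥ 426: n = 21 (giving 441).
Largest index with value ≤ 837: n = 28 (giving 784).
Indices 21 through 28: 8 terms.

8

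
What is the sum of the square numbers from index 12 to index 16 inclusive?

Σ_{i=12}^{16} i² = 1496 − 506 = 990.

990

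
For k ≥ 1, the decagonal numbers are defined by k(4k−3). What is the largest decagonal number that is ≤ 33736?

33580

Solve n(4n−3) ≤ 33736 for integer n.
n = 92 gives 33580 ≤ 33736, while n = 93 gives 34317 > 33736; so the answer is 33580.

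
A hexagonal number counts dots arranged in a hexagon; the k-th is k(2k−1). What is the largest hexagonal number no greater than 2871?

2850

Solve n(2n−1) ≤ 2871 for integer n.
n = 38 gives 2850 ≤ 2871, while n = 39 gives 3003 > 2871; so the answer is 2850.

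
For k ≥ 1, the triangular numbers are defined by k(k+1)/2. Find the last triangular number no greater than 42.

Solve n(n+1)/2 ≤ 42 for integer n.
n = 8 gives 36 ≤ 42, while n = 9 gives 45 > 42; so the answer is 36.

36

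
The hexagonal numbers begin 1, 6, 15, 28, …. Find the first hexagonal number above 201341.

201930

Solve n(2n−1) > 201341 for integer n.
The largest n with value ≤ 201341 is 317 (since 200661 ≤ 201341 < 201930), so the first above is n = 318, value 201930.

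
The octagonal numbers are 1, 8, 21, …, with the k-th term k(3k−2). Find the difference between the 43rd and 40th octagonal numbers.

741

43·(3·43 − 2) = 5461 and 40·(3·40 − 2) = 4720.
Difference: 5461 − 4720 = 741.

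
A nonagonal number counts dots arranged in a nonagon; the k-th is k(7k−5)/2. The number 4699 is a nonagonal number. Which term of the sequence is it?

37

Set n(7n−5)/2 = 4699, giving 7n² − 5n − 9398 = 0.
So n = (5 + 513) / 14 = 518/14 = 37.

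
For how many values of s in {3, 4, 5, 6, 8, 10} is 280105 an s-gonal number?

1

s = 3: P(3, 747) = 279378 and P(3, 748) = 280126; 280105 is not s-gonal.
s = 4: P(4, 529) = 279841 and P(4, 530) = 280900; 280105 is not s-gonal.
s = 5: P(5, 432) = 279720 and P(5, 433) = 281017; 280105 is not s-gonal.
s = 6: P(6, 374) = 279378 and P(6, 375) = 280875; 280105 is not s-gonal.
s = 8: P(8, 305) = 278465 and P(8, 306) = 280296; 280105 is not s-gonal.
s = 10: P(10, 265) = 280105. ✓
Hits: s ∈ {10} → 1.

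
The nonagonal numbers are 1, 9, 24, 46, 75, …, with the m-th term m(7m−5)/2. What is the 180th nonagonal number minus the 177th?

3741

180·(7·180 − 5)/2 = 112950 and 177·(7·177 − 5)/2 = 109209.
Difference: 112950 − 109209 = 3741.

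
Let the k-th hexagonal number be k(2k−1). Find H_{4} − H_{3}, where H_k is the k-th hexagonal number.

13

Consecutive hexagonal numbers differ by 4n − 3: here 4·4 − 3 = 13.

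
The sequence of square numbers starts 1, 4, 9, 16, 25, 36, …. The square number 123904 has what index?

We need n² = 123904, so n = √123904 = 352.

352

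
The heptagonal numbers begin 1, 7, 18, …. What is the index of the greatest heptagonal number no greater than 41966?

Solve n(5n−3)/2 ≤ 41966 for integer n.
n = 129 gives 41409 ≤ 41966, while n = 130 gives 42055 > 41966; so the answer is index 129.

129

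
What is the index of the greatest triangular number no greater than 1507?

Solve n(n+1)/2 ≤ 1507 for integer n.
n = 54 gives 1485 ≤ 1507, while n = 55 gives 1540 > 1507; so the answer is index 54.

54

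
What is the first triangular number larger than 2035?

2080

Solve n(n+1)/2 > 2035 for integer n.
The largest n with value ≤ 2035 is 63 (since 2016 ≤ 2035 < 2080), so the first above is n = 64, value 2080.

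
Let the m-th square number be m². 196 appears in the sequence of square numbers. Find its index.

We need n² = 196, so n = √196 = 14.
Check: 14² = 196. ✓

14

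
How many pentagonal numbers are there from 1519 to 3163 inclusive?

The n-th pentagonal number is n(3n−1)/2.
Smallest index with value ≥ 1519: n = 32 (giving 1520).
Largest index with value ≤ 3163: n = 46 (giving 3151).
Indices 32 through 46: 15 terms.

15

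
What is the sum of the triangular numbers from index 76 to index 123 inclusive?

244600

Σ i(i+1)/2 = (Σi² + Σi) / 2 over i = 76..123.
Σi = 7626 − 2850 = 4776 and Σi² = 627874 − 143450 = 484424.
(1·484424 + 1·4776) / 2 = 489200/2 = 244600.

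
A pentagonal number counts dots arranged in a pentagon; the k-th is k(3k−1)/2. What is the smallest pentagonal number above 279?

Solve n(3n−1)/2 > 279 for integer n.
The largest n with value ≤ 279 is 13 (since 247 ≤ 279 < 287), so the first above is n = 14, value 287.

287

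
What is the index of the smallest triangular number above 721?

38

Solve n(n+1)/2 > 721 for integer n.
The largest n with value ≤ 721 is 37 (since 703 ≤ 721 < 741), so the first above is n = 38, value 741.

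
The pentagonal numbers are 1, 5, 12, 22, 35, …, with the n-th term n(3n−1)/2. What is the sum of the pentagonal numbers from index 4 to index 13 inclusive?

Σ i(3i−1)/2 = (3Σi² − Σi) / 2 over i = 4..13.
Σi = 91 − 6 = 85 and Σi² = 819 − 14 = 805.
(3·805 − 1·85) / 2 = 2330/2 = 1165.

1165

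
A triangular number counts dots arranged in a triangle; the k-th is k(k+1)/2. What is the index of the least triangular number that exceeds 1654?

Solve n(n+1)/2 > 1654 for integer n.
The largest n with value ≤ 1654 is 57 (since 1653 ≤ 1654 < 1711), so the first above is n = 58, value 1711.

58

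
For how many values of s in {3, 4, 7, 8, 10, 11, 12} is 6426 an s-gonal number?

1

s = 3: P(3, 112) = 6328 and P(3, 113) = 6441; 6426 is not s-gonal.
s = 4: P(4, 80) = 6400 and P(4, 81) = 6561; 6426 is not s-gonal.
s = 7: P(7, 51) = 6426. ✓
s = 8: P(8, 46) = 6256 and P(8, 47) = 6533; 6426 is not s-gonal.
s = 10: P(10, 40) = 6280 and P(10, 41) = 6601; 6426 is not s-gonal.
s = 11: P(11, 38) = 6365 and P(11, 39) = 6708; 6426 is not s-gonal.
s = 12: P(12, 36) = 6336 and P(12, 37) = 6697; 6426 is not s-gonal.
Hits: s ∈ {7} → 1.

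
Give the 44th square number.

1936

The 44th square number is n² with n = 44.
44² = 1936.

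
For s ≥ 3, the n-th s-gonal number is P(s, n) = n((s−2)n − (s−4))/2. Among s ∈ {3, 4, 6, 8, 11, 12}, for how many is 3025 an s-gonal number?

2

s = 3: P(3, 77) = 3003 and P(3, 78) = 3081; 3025 is not s-gonal.
s = 4: P(4, 55) = 3025. ✓
s = 6: P(6, 39) = 3003 and P(6, 40) = 3160; 3025 is not s-gonal.
s = 8: P(8, 32) = 3008 and P(8, 33) = 3201; 3025 is not s-gonal.
s = 11: P(11, 26) = 2951 and P(11, 27) = 3186; 3025 is not s-gonal.
s = 12: P(12, 25) = 3025. ✓
Hits: s ∈ {4, 12} → 2.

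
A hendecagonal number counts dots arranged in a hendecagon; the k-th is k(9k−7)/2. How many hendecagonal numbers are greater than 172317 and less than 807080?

The n-th hendecagonal number is n(9n−7)/2.
Smallest index with value > 172317: n = 197 (giving 173951).
Largest index with value < 807080: n = 423 (giving 803700).
Indices 197 through 423: 227 terms.

227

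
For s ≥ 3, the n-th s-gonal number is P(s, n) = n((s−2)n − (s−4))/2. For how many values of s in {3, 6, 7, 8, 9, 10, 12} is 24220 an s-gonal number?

s = 3: P(3, 219) = 24090 and P(3, 220) = 24310; 24220 is not s-gonal.
s = 6: P(6, 110) = 24090 and P(6, 111) = 24531; 24220 is not s-gonal.
s = 7: P(7, 98) = 23863 and P(7, 99) = 24354; 24220 is not s-gonal.
s = 8: P(8, 90) = 24120 and P(8, 91) = 24661; 24220 is not s-gonal.
s = 9: P(9, 83) = 23904 and P(9, 84) = 24486; 24220 is not s-gonal.
s = 10: P(10, 78) = 24102 and P(10, 79) = 24727; 24220 is not s-gonal.
s = 12: P(12, 70) = 24220. ✓
Hits: s ∈ {12} → 1.

1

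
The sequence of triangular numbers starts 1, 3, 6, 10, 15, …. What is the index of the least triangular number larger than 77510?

Solve n(n+1)/2 > 77510 for integer n.
The largest n with value ≤ 77510 is 393 (since 77421 ≤ 77510 < 77815), so the first above is n = 394, value 77815.

394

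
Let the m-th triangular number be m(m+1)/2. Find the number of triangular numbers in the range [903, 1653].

The n-th triangular number is n(n+1)/2.
Smallest index with value ≥ 903: n = 42 (giving 903).
Largest index with value ≤ 1653: n = 57 (giving 1653).
Indices 42 through 57: 16 terms.

16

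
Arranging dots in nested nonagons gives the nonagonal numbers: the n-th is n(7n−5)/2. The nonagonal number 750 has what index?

Set n(7n−5)/2 = 750, giving 7n² − 5n − 1500 = 0.
So n = (5 + 205) / 14 = 210/14 = 15.
Check: 15·(7·15 − 5)/2 = 750. ✓

15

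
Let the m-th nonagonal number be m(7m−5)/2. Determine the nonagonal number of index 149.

77331

The 149th nonagonal number is n(7n−5)/2 with n = 149.
149·(7·149 − 5)/2 = 149·1038/2 = 149·519 = 77331.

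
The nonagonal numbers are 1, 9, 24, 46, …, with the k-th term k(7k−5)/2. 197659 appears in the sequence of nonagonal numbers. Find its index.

Set n(7n−5)/2 = 197659, giving 7n² − 5n − 395318 = 0.
So n = (5 + 3327) / 14 = 3332/14 = 238.

238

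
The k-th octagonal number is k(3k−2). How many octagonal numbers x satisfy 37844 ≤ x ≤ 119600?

The n-th octagonal number is n(3n−2).
Smallest index with value ≥ 37844: n = 113 (giving 38081).
Largest index with value ≤ 119600: n = 200 (giving 119600).
Indices 113 through 200: 88 terms.

88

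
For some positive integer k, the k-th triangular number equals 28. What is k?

7

Set n(n+1)/2 = 28, giving n² + n − 56 = 0.
So n = (-1 + 15) / 2 = 14/2 = 7.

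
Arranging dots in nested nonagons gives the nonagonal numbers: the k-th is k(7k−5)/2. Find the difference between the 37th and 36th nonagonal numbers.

253

Consecutive nonagonal numbers differ by 7n − 6: here 7·37 − 6 = 253.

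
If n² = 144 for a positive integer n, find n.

12

We need n² = 144, so n = √144 = 12.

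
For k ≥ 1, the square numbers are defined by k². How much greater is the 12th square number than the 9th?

63

12² = 144 and 9² = 81.
Difference: 144 − 81 = 63.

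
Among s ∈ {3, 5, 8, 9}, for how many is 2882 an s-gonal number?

1

s = 3: P(3, 75) = 2850 and P(3, 76) = 2926; 2882 is not s-gonal.
s = 5: P(5, 44) = 2882. ✓
s = 8: P(8, 31) = 2821 and P(8, 32) = 3008; 2882 is not s-gonal.
s = 9: P(9, 29) = 2871 and P(9, 30) = 3075; 2882 is not s-gonal.
Hits: s ∈ {5} → 1.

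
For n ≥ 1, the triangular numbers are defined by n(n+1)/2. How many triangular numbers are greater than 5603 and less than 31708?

146

The n-th triangular number is n(n+1)/2.
Smallest index with value > 5603: n = 106 (giving 5671).
Largest index with value < 31708: n = 251 (giving 31626).
Indices 106 through 251: 146 terms.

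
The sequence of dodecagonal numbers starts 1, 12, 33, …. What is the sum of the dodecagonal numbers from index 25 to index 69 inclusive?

Σ i(5i−4) = 5Σi² − 4Σi over i = 25..69.
Σi = 2415 − 300 = 2115 and Σi² = 111895 − 4900 = 106995.
5·106995 − 4·2115 = 526515.

526515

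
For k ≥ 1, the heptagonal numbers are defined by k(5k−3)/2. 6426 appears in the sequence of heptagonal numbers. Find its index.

51

Set n(5n−3)/2 = 6426, giving 5n² − 3n − 12852 = 0.
The discriminant is 9 + 40·6426 = 257049, and √257049 = 507.
So n = (3 + 507) / 10 = 510/10 = 51.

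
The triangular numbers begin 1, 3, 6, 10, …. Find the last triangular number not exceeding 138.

136

Solve n(n+1)/2 ≤ 138 for integer n.
n = 16 gives 136 ≤ 138, while n = 17 gives 153 > 138; so the answer is 136.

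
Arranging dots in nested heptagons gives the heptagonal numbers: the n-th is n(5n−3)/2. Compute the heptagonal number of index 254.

160909

254·(5·254 − 3)/2 = 254·1267/2 = 160909.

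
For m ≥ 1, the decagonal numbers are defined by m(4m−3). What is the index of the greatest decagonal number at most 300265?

274

Solve n(4n−3) ≤ 300265 for integer n.
n = 274 gives 299482 ≤ 300265, while n = 275 gives 301675 > 300265; so the answer is index 274.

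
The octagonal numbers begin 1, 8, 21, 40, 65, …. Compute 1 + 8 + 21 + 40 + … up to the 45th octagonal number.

92115

Σ i(3i−2) = 3Σi² − 2Σi over i = 1..45.
Σi = 1035 and Σi² = 31395.
3·31395 − 2·1035 = 92115.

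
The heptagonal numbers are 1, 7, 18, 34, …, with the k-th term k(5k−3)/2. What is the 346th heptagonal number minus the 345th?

1726

Consecutive heptagonal numbers differ by 5n − 4: here 5·346 − 4 = 1726.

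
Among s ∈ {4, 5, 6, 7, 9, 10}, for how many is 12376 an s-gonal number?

s = 4: P(4, 111) = 12321 and P(4, 112) = 12544; 12376 is not s-gonal.
s = 5: P(5, 91) = 12376. ✓
s = 6: P(6, 78) = 12090 and P(6, 79) = 12403; 12376 is not s-gonal.
s = 7: P(7, 70) = 12145 and P(7, 71) = 12496; 12376 is not s-gonal.
s = 9: P(9, 59) = 12036 and P(9, 60) = 12450; 12376 is not s-gonal.
s = 10: P(10, 56) = 12376. ✓
Hits: s ∈ {5, 10} → 2.

2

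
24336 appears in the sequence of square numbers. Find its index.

We need n² = 24336, so n = √24336 = 156.

156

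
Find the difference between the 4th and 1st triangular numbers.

9

4·5/2 = 10 and 1·2/2 = 1.
Difference: 10 − 1 = 9.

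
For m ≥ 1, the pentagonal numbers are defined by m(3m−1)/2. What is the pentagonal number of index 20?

590

20·(3·20 − 1)/2 = 20·59/2 = 590.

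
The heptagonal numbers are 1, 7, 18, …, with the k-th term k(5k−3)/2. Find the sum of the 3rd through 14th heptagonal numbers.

2372

Σ i(5i−3)/2 = (5Σi² − 3Σi) / 2 over i = 3..14.
Σi = 105 − 3 = 102 and Σi² = 1015 − 5 = 1010.
(5·1010 − 3·102) / 2 = 4744/2 = 2372.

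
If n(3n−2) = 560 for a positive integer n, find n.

Set n(3n−2) = 560, giving 3n² − 2n − 560 = 0.
The discriminant is 4 + 12·560 = 6724, and √6724 = 82.
So n = (2 + 82) / 6 = 84/6 = 14.

14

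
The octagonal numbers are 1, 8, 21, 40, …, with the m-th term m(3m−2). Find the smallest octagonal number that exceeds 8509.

Solve n(3n−2) > 8509 for integer n.
The largest n with value ≤ 8509 is 53 (since 8321 ≤ 8509 < 8640), so the first above is n = 54, value 8640.

8640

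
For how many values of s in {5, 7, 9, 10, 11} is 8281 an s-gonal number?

1

s = 5: P(5, 74) = 8177 and P(5, 75) = 8400; 8281 is not s-gonal.
s = 7: P(7, 57) = 8037 and P(7, 58) = 8323; 8281 is not s-gonal.
s = 9: P(9, 49) = 8281. ✓
s = 10: P(10, 45) = 7965 and P(10, 46) = 8326; 8281 is not s-gonal.
s = 11: P(11, 43) = 8170 and P(11, 44) = 8558; 8281 is not s-gonal.
Hits: s ∈ {9} → 1.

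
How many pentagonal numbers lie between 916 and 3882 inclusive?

27

The n-th pentagonal number is n(3n−1)/2.
Smallest index with value ≥ 916: n = 25 (giving 925).
Largest index with value ≤ 3882: n = 51 (giving 3876).
Indices 25 through 51: 27 terms.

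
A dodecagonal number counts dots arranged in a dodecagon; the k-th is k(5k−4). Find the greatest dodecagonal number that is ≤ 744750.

Solve n(5n−4) ≤ 744750 for integer n.
n = 386 gives 743436 ≤ 744750, while n = 387 gives 747297 > 744750; so the answer is 743436.

743436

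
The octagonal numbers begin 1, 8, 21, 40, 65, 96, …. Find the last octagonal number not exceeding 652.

Solve n(3n−2) ≤ 652 for integer n.
n = 15 gives 645 ≤ 652, while n = 16 gives 736 > 652; so the answer is 645.

645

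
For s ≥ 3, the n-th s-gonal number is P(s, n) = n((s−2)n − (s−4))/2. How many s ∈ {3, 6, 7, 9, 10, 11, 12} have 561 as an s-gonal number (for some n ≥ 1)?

3

s = 3: P(3, 33) = 561. ✓
s = 6: P(6, 17) = 561. ✓
s = 7: P(7, 15) = 540 and P(7, 16) = 616; 561 is not s-gonal.
s = 9: P(9, 13) = 559 and P(9, 14) = 651; 561 is not s-gonal.
s = 10: P(10, 12) = 540 and P(10, 13) = 637; 561 is not s-gonal.
s = 11: P(11, 11) = 506 and P(11, 12) = 606; 561 is not s-gonal.
s = 12: P(12, 11) = 561. ✓
Hits: s ∈ {3, 6, 12} → 3.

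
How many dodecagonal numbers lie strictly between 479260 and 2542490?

403

The n-th dodecagonal number is n(5n−4).
Smallest index with value > 479260: n = 311 (giving 482361).
Largest index with value < 2542490: n = 713 (giving 2538993).
Indices 311 through 713: 403 terms.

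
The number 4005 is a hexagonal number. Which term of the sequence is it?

Set n(2n−1) = 4005, giving 2n² − n − 4005 = 0.
The discriminant is 1 + 8·4005 = 32041, and √32041 = 179.
So n = (1 + 179) / 4 = 180/4 = 45.
Check: 45·(2·45 − 1) = 4005. ✓

45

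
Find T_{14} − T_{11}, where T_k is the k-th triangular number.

14·15/2 = 105 and 11·12/2 = 66.
Difference: 105 − 66 = 39.

39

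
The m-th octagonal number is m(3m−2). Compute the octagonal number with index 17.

17·(3·17 − 2) = 17·49 = 833.

833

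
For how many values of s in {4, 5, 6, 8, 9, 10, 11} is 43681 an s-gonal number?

2

s = 4: P(4, 209) = 43681. ✓
s = 5: P(5, 170) = 43265 and P(5, 171) = 43776; 43681 is not s-gonal.
s = 6: P(6, 148) = 43660 and P(6, 149) = 44253; 43681 is not s-gonal.
s = 8: P(8, 121) = 43681. ✓
s = 9: P(9, 112) = 43624 and P(9, 113) = 44409; 43681 is not s-gonal.
s = 10: P(10, 104) = 42952 and P(10, 105) = 43785; 43681 is not s-gonal.
s = 11: P(11, 98) = 42875 and P(11, 99) = 43758; 43681 is not s-gonal.
Hits: s ∈ {4, 8} → 2.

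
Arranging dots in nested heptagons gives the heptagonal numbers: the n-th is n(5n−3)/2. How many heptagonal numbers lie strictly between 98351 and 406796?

205

The n-th heptagonal number is n(5n−3)/2.
Smallest index with value > 98351: n = 199 (giving 98704).
Largest index with value < 406796: n = 403 (giving 405418).
Indices 199 through 403: 205 terms.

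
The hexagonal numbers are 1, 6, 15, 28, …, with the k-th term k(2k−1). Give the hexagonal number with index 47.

4371

The 47th hexagonal number is n(2n−1) with n = 47.
47·(2·47 − 1) = 47·93 = 4371.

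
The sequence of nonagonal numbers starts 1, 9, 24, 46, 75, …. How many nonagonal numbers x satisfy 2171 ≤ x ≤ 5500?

15

The n-th nonagonal number is n(7n−5)/2.
Smallest index with value ≥ 2171: n = 26 (giving 2301).
Largest index with value ≤ 5500: n = 40 (giving 5500).
Indices 26 through 40: 15 terms.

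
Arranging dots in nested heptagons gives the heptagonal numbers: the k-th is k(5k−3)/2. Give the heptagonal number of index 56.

The 56th heptagonal number is n(5n−3)/2 with n = 56.
56·(5·56 − 3)/2 = 56·277/2 = 7756.

7756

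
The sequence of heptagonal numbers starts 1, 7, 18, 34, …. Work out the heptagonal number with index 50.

The 50th heptagonal number is n(5n−3)/2 with n = 50.
50·(5·50 − 3)/2 = 50·247/2 = 6175.

6175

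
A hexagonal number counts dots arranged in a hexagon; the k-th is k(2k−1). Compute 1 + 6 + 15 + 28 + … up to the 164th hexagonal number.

Σ i(2i−1) = 2Σi² − Σi over i = 1..164.
Σi = 13530 and Σi² = 1483790.
2·1483790 − 1·13530 = 2954050.

2954050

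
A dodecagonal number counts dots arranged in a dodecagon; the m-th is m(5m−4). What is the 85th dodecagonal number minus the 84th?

841

Consecutive dodecagonal numbers differ by 10n − 9: here 10·85 − 9 = 841.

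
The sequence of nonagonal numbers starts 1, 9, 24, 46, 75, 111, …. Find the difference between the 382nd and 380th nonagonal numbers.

5329

382·(7·382 − 5)/2 = 509779 and 380·(7·380 − 5)/2 = 504450.
Difference: 509779 − 504450 = 5329.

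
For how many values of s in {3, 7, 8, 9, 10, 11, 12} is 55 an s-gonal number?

s = 3: P(3, 10) = 55. ✓
s = 7: P(7, 5) = 55. ✓
s = 8: P(8, 4) = 40 and P(8, 5) = 65; 55 is not s-gonal.
s = 9: P(9, 4) = 46 and P(9, 5) = 75; 55 is not s-gonal.
s = 10: P(10, 4) = 52 and P(10, 5) = 85; 55 is not s-gonal.
s = 11: P(11, 3) = 30 and P(11, 4) = 58; 55 is not s-gonal.
s = 12: P(12, 3) = 33 and P(12, 4) = 64; 55 is not s-gonal.
Hits: s ∈ {3, 7} → 2.

2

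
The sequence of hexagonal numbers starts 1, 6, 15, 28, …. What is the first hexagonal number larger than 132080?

132870

Solve n(2n−1) > 132080 for integer n.
The largest n with value ≤ 132080 is 257 (since 131841 ≤ 132080 < 132870), so the first above is n = 258, value 132870.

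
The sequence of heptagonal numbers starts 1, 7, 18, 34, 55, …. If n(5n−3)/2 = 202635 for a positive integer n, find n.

Set n(5n−3)/2 = 202635, giving 5n² − 3n − 405270 = 0.
So n = (3 + 2847) / 10 = 2850/10 = 285.

285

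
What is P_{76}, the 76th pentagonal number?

8626

76·(3·76 − 1)/2 = 76·227/2 = 8626.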